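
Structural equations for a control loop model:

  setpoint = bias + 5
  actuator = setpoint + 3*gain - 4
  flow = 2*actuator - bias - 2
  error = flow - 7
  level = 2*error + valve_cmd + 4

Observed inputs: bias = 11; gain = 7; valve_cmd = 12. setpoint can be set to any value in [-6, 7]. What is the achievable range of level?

20 to 72

Intervening on setpoint fixes its value directly, overriding its dependence on bias.
Substituting into the actuator equation gives actuator = setpoint + 17.
flow becomes 2*setpoint + 21.
This gives error = 2*setpoint + 14.
level becomes 4*setpoint + 44.
Linear in setpoint, so extremes are at the endpoints: setpoint = -6 gives level = 20; setpoint = 7 gives level = 72.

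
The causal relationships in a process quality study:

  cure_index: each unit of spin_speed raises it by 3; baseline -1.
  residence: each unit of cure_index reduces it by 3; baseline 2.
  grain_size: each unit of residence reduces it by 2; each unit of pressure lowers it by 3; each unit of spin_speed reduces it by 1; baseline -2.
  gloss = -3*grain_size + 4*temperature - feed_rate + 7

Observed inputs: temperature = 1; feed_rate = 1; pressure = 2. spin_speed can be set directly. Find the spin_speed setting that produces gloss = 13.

spin_speed = 1

Substituting into the residence equation gives residence = -9*spin_speed + 5.
grain_size becomes 17*spin_speed - 18.
gloss becomes -51*spin_speed + 64.
Solve -51*spin_speed + 64 = 13: spin_speed = (13 - 64) / -51 = 1.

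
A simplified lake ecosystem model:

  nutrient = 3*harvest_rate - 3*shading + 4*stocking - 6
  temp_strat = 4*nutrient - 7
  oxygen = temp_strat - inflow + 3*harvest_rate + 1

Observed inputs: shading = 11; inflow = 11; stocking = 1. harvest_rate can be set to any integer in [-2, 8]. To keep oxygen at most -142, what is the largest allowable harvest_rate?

harvest_rate = 1

Substituting into the nutrient equation gives nutrient = 3*harvest_rate - 35.
Substituting into the temp_strat equation gives temp_strat = 12*harvest_rate - 147.
Substituting into the oxygen equation gives oxygen = 15*harvest_rate - 157.
Require 15*harvest_rate - 157 ≤ -142, so harvest_rate ≤ 1.
The largest integer in [-2, 8] satisfying this is 1.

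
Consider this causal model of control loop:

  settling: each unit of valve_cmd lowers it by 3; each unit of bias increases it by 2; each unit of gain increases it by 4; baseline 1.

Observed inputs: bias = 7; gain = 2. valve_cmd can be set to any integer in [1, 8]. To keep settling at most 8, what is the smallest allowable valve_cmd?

Substituting into the settling equation gives settling = -3*valve_cmd + 23.
Require -3*valve_cmd + 23 ≤ 8, so valve_cmd ≥ 5.
The smallest integer in [1, 8] satisfying this is 5.

valve_cmd = 5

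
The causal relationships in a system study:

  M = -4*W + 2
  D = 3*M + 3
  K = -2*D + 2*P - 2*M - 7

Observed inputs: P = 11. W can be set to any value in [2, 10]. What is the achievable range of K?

57 to 313

Substituting into the D equation gives D = -12*W + 9.
Substituting into the K equation gives K = 32*W - 7.
Linear in W, so extremes are at the endpoints: W = 2 gives K = 57; W = 10 gives K = 313.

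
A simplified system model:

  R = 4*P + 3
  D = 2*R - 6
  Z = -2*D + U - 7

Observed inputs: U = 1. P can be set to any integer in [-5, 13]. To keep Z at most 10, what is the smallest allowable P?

P = -1

Substituting into the D equation gives D = 8*P.
Substituting into the Z equation gives Z = -16*P - 6.
Require -16*P - 6 ≤ 10, so P ≥ -1.
The smallest integer in [-5, 13] satisfying this is -1.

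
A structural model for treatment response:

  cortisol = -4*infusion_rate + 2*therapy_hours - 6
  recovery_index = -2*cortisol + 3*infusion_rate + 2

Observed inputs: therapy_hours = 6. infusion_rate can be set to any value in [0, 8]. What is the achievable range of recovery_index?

Substituting into the cortisol equation gives cortisol = -4*infusion_rate + 6.
Substituting into the recovery_index equation gives recovery_index = 11*infusion_rate - 10.
Linear in infusion_rate, so extremes are at the endpoints: infusion_rate = 0 gives recovery_index = -10; infusion_rate = 8 gives recovery_index = 78.

-10 to 78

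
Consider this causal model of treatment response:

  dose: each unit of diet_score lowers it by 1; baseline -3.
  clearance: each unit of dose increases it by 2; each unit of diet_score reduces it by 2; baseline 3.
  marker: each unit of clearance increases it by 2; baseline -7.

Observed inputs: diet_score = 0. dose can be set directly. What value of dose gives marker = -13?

dose = -3

Intervening on dose fixes its value directly, overriding its dependence on diet_score.
Substituting into the clearance equation gives clearance = 2*dose + 3.
marker becomes 4*dose - 1.
Solve 4*dose - 1 = -13: dose = (-13 + 1) / 4 = -3.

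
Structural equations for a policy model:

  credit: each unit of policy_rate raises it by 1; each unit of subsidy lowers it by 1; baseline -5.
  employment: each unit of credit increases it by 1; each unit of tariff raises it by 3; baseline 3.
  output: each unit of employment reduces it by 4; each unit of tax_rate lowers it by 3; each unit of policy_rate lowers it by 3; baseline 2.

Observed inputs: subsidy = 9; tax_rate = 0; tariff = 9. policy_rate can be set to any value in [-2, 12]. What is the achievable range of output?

-146 to -48

Substituting into the credit equation gives credit = policy_rate - 14.
Substituting into the employment equation gives employment = policy_rate + 16.
Substituting into the output equation gives output = -7*policy_rate - 62.
Linear in policy_rate, so extremes are at the endpoints: policy_rate = -2 gives output = -48; policy_rate = 12 gives output = -146.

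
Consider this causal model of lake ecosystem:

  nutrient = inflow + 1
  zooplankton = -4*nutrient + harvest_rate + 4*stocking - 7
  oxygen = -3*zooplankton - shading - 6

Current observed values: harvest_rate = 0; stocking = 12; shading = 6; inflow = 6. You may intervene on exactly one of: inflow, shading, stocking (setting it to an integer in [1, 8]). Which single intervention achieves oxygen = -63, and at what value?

Intervening on inflow: with other inputs at their observed values, oxygen = 12*inflow - 123. Solving for -63 gives inflow = 5, within [1, 8].
Intervening on shading: oxygen = -shading - 45. Reaching -63 requires shading = 18, outside [1, 8].
Intervening on stocking: oxygen = -12*stocking + 93. Reaching -63 requires stocking = 13, outside [1, 8].

set inflow = 5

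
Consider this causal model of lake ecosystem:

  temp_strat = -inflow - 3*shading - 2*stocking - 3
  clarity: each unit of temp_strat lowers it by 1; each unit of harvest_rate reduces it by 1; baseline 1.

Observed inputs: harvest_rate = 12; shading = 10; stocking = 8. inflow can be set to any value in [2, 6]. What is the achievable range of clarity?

40 to 44

Substituting into the temp_strat equation gives temp_strat = -inflow - 49.
So clarity = inflow + 38.
Linear in inflow, so extremes are at the endpoints: inflow = 2 gives clarity = 40; inflow = 6 gives clarity = 44.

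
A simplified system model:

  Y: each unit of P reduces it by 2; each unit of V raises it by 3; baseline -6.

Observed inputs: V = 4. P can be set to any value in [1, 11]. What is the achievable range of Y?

Substituting into the Y equation gives Y = -2*P + 6.
Linear in P, so extremes are at the endpoints: P = 1 gives Y = 4; P = 11 gives Y = -16.

-16 to 4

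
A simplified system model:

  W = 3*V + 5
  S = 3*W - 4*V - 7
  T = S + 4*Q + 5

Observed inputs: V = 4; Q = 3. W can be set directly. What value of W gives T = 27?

W = 11

Intervening on W fixes its value directly, overriding its dependence on V.
Substituting into the S equation gives S = 3*W - 23.
So T = 3*W - 6.
Solve 3*W - 6 = 27: W = (27 + 6) / 3 = 11.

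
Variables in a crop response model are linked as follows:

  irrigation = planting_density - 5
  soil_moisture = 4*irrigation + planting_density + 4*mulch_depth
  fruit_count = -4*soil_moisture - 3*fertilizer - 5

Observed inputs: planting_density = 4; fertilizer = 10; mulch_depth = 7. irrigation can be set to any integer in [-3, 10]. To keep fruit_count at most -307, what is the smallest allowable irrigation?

Intervening on irrigation fixes its value directly, overriding its dependence on planting_density.
Substituting into the soil_moisture equation gives soil_moisture = 4*irrigation + 32.
Substituting into the fruit_count equation gives fruit_count = -16*irrigation - 163.
Require -16*irrigation - 163 ≤ -307, so irrigation ≥ 9.
The smallest integer in [-3, 10] satisfying this is 9.

irrigation = 9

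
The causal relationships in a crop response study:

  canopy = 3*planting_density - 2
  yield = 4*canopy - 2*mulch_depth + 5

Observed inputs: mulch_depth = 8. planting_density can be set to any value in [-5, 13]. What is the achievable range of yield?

-79 to 137

Substituting into the yield equation gives yield = 12*planting_density - 19.
Linear in planting_density, so extremes are at the endpoints: planting_density = -5 gives yield = -79; planting_density = 13 gives yield = 137.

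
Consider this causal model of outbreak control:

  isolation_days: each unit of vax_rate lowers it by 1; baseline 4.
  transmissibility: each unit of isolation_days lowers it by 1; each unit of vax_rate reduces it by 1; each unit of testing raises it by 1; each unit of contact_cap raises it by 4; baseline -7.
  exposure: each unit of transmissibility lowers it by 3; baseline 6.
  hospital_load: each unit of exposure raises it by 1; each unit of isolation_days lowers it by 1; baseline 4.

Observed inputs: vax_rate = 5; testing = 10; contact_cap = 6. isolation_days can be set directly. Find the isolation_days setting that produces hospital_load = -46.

Intervening on isolation_days fixes its value directly, overriding its dependence on vax_rate.
Substituting into the transmissibility equation gives transmissibility = -isolation_days + 22.
Substituting into the exposure equation gives exposure = 3*isolation_days - 60.
hospital_load becomes 2*isolation_days - 56.
Solve 2*isolation_days - 56 = -46: isolation_days = (-46 + 56) / 2 = 5.

isolation_days = 5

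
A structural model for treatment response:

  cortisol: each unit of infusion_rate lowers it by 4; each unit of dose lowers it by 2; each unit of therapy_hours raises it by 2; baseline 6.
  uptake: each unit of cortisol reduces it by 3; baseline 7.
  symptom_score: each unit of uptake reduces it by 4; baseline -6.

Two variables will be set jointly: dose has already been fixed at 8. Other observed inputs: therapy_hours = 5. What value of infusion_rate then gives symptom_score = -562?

infusion_rate = 11

With dose held at 8:
Substituting into the cortisol equation gives cortisol = -4*infusion_rate.
Substituting into the uptake equation gives uptake = 12*infusion_rate + 7.
symptom_score becomes -48*infusion_rate - 34.
Solve -48*infusion_rate - 34 = -562: infusion_rate = (-562 + 34) / -48 = 11.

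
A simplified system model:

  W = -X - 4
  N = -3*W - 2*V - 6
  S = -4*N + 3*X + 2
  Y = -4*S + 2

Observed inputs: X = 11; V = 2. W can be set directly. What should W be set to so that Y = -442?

W = 3

Intervening on W fixes its value directly, overriding its dependence on X.
Substituting into the N equation gives N = -3*W - 10.
Substituting into the S equation gives S = 12*W + 75.
Substituting into the Y equation gives Y = -48*W - 298.
Solve -48*W - 298 = -442: W = (-442 + 298) / -48 = 3.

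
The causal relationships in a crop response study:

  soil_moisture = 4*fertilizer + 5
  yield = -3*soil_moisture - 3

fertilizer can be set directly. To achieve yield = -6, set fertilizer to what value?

fertilizer = -1

Substituting into the yield equation gives yield = -12*fertilizer - 18.
Solve -12*fertilizer - 18 = -6: fertilizer = (-6 + 18) / -12 = -1.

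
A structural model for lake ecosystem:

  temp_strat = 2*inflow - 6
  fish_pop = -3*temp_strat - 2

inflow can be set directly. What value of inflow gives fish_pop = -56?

Substituting into the fish_pop equation gives fish_pop = -6*inflow + 16.
Solve -6*inflow + 16 = -56: inflow = (-56 - 16) / -6 = 12.

inflow = 12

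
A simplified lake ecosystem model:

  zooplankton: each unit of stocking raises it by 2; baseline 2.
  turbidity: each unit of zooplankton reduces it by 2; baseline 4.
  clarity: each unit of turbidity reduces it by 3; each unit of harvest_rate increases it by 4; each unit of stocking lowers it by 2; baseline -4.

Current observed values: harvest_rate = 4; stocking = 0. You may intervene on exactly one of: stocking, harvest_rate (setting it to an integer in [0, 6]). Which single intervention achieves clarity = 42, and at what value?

Intervening on stocking: with other inputs at their observed values, clarity = 10*stocking + 12. Solving for 42 gives stocking = 3, within [0, 6].
Intervening on harvest_rate: clarity = 4*harvest_rate - 4. Reaching 42 requires harvest_rate = 23/2, not an integer.

set stocking = 3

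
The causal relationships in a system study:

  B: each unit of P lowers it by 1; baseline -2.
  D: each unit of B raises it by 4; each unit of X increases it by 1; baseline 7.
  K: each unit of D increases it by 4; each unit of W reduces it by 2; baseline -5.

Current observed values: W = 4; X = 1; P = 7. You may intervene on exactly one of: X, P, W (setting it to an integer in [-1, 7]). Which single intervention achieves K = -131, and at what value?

set W = 7

Intervening on X: K = 4*X - 129. Reaching -131 requires X = -1/2, not an integer.
Intervening on P: K = -16*P - 13. Reaching -131 requires P = 59/8, not an integer.
Intervening on W: with other inputs at their observed values, K = -2*W - 117. Solving for -131 gives W = 7, within [-1, 7].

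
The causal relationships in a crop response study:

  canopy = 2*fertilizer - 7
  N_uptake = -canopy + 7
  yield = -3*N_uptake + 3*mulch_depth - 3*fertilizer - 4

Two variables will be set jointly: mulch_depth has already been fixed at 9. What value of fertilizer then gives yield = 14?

fertilizer = 11

With mulch_depth held at 9:
Substituting into the N_uptake equation gives N_uptake = -2*fertilizer + 14.
Substituting into the yield equation gives yield = 3*fertilizer - 19.
Solve 3*fertilizer - 19 = 14: fertilizer = (14 + 19) / 3 = 11.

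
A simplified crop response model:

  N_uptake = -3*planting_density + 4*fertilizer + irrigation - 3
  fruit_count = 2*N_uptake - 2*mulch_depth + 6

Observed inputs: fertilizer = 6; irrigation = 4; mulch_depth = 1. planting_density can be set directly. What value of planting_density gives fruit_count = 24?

Substituting into the N_uptake equation gives N_uptake = -3*planting_density + 25.
So fruit_count = -6*planting_density + 54.
Solve -6*planting_density + 54 = 24: planting_density = (24 - 54) / -6 = 5.

planting_density = 5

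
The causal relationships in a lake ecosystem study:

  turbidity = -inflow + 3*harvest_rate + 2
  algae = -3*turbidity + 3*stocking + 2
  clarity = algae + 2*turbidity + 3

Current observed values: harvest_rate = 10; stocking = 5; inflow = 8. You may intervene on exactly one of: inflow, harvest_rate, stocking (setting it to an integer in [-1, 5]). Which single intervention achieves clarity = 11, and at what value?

Intervening on inflow: clarity = inflow - 12. Reaching 11 requires inflow = 23, outside [-1, 5].
Intervening on harvest_rate: with other inputs at their observed values, clarity = -3*harvest_rate + 26. Solving for 11 gives harvest_rate = 5, within [-1, 5].
Intervening on stocking: clarity = 3*stocking - 19. Reaching 11 requires stocking = 10, outside [-1, 5].

set harvest_rate = 5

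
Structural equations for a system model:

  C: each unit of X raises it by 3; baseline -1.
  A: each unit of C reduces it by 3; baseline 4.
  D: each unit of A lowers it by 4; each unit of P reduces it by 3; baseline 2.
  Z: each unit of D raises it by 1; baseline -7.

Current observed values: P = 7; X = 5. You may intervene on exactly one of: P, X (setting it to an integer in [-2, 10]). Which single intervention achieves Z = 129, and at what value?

Intervening on P: with other inputs at their observed values, Z = -3*P + 147. Solving for 129 gives P = 6, within [-2, 10].
Intervening on X: Z = 36*X - 54. Reaching 129 requires X = 61/12, not an integer.

set P = 6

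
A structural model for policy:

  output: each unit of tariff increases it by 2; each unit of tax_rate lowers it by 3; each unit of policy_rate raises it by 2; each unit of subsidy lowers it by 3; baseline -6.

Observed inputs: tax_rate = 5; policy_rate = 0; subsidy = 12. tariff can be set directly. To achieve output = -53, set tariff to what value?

Substituting into the output equation gives output = 2*tariff - 57.
Solve 2*tariff - 57 = -53: tariff = (-53 + 57) / 2 = 2.

tariff = 2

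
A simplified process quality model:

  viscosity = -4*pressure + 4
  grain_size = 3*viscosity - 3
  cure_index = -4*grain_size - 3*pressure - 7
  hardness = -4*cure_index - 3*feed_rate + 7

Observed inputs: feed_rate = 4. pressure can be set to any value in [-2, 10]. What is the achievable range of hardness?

Substituting into the grain_size equation gives grain_size = -12*pressure + 9.
This gives cure_index = 45*pressure - 43.
Substituting into the hardness equation gives hardness = -180*pressure + 167.
Linear in pressure, so extremes are at the endpoints: pressure = -2 gives hardness = 527; pressure = 10 gives hardness = -1633.

-1633 to 527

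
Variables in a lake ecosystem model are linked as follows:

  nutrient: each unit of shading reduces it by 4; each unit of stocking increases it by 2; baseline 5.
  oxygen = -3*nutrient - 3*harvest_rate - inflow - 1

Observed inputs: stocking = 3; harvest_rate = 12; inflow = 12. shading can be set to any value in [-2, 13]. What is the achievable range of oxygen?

-106 to 74

Substituting into the nutrient equation gives nutrient = -4*shading + 11.
oxygen becomes 12*shading - 82.
Linear in shading, so extremes are at the endpoints: shading = -2 gives oxygen = -106; shading = 13 gives oxygen = 74.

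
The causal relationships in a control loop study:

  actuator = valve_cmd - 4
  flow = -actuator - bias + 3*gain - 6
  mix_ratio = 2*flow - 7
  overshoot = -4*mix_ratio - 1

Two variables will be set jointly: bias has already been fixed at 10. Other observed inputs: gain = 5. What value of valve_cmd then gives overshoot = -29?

With bias held at 10:
Substituting into the flow equation gives flow = -valve_cmd + 3.
Substituting into the mix_ratio equation gives mix_ratio = -2*valve_cmd - 1.
Substituting into the overshoot equation gives overshoot = 8*valve_cmd + 3.
Solve 8*valve_cmd + 3 = -29: valve_cmd = (-29 - 3) / 8 = -4.

valve_cmd = -4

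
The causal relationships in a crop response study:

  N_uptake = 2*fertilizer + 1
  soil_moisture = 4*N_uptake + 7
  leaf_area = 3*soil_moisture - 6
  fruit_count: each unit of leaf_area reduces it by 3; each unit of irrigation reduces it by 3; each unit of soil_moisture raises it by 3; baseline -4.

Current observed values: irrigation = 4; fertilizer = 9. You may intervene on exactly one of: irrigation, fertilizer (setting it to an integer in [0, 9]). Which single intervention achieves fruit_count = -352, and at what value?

set fertilizer = 6

Intervening on irrigation: fruit_count = -3*irrigation - 484. Reaching -352 requires irrigation = -44, outside [0, 9].
Intervening on fertilizer: with other inputs at their observed values, fruit_count = -48*fertilizer - 64. Solving for -352 gives fertilizer = 6, within [0, 9].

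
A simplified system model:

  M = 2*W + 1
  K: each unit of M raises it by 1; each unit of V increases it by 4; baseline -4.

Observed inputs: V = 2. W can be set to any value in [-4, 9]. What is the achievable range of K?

-3 to 23

Substituting into the K equation gives K = 2*W + 5.
Linear in W, so extremes are at the endpoints: W = -4 gives K = -3; W = 9 gives K = 23.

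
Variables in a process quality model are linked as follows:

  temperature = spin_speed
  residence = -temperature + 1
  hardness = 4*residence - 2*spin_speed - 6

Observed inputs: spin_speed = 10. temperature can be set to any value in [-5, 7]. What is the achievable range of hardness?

-50 to -2

Intervening on temperature fixes its value directly, overriding its dependence on spin_speed.
Substituting into the hardness equation gives hardness = -4*temperature - 22.
Linear in temperature, so extremes are at the endpoints: temperature = -5 gives hardness = -2; temperature = 7 gives hardness = -50.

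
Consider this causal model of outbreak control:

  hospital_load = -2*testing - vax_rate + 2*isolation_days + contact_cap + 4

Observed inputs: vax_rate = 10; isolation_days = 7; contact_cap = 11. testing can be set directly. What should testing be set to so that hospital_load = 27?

Substituting into the hospital_load equation gives hospital_load = -2*testing + 19.
Solve -2*testing + 19 = 27: testing = (27 - 19) / -2 = -4.

testing = -4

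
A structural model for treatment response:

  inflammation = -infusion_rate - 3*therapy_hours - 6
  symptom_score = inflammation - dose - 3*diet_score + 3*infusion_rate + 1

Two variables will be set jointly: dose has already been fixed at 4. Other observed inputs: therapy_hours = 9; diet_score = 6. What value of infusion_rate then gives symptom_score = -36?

With dose held at 4:
Substituting into the inflammation equation gives inflammation = -infusion_rate - 33.
symptom_score becomes 2*infusion_rate - 54.
Solve 2*infusion_rate - 54 = -36: infusion_rate = (-36 + 54) / 2 = 9.

infusion_rate = 9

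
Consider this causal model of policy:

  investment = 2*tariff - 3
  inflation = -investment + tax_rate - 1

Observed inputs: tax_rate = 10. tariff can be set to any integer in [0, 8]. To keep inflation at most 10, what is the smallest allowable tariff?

Substituting into the inflation equation gives inflation = -2*tariff + 12.
Require -2*tariff + 12 ≤ 10, so tariff ≥ 1.
The smallest integer in [0, 8] satisfying this is 1.

tariff = 1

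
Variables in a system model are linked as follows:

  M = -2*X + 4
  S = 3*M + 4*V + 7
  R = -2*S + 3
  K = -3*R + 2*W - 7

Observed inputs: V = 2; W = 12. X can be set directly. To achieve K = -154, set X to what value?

X = 9

Substituting into the S equation gives S = -6*X + 27.
So R = 12*X - 51.
Substituting into the K equation gives K = -36*X + 170.
Solve -36*X + 170 = -154: X = (-154 - 170) / -36 = 9.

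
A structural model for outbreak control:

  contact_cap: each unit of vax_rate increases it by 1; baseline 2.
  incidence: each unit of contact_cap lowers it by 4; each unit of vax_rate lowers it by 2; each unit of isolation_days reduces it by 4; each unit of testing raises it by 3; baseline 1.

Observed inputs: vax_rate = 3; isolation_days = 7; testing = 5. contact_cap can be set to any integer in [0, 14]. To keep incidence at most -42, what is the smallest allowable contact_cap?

contact_cap = 6

Intervening on contact_cap fixes its value directly, overriding its dependence on vax_rate.
Substituting into the incidence equation gives incidence = -4*contact_cap - 18.
Require -4*contact_cap - 18 ≤ -42, so contact_cap ≥ 6.
The smallest integer in [0, 14] satisfying this is 6.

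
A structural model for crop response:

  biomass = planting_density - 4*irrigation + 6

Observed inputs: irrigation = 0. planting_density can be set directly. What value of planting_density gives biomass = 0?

Substituting into the biomass equation gives biomass = planting_density + 6.
Solve planting_density + 6 = 0: planting_density = (0 - 6) / 1 = -6.

planting_density = -6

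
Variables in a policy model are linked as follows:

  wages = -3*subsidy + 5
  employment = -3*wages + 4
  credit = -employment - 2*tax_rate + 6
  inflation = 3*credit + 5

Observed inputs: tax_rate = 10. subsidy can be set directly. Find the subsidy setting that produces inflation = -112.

Substituting into the employment equation gives employment = 9*subsidy - 11.
Substituting into the credit equation gives credit = -9*subsidy - 3.
Substituting into the inflation equation gives inflation = -27*subsidy - 4.
Solve -27*subsidy - 4 = -112: subsidy = (-112 + 4) / -27 = 4.

subsidy = 4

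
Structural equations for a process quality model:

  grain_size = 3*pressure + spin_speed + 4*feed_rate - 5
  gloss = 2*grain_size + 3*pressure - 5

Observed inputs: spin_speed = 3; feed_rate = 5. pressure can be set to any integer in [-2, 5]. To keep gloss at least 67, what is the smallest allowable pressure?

pressure = 4

Substituting into the grain_size equation gives grain_size = 3*pressure + 18.
gloss becomes 9*pressure + 31.
Require 9*pressure + 31 ≥ 67, so pressure ≥ 4.
The smallest integer in [-2, 5] satisfying this is 4.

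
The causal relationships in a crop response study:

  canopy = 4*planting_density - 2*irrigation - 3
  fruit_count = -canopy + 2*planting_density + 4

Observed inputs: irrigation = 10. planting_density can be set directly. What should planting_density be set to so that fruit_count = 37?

Substituting into the canopy equation gives canopy = 4*planting_density - 23.
Substituting into the fruit_count equation gives fruit_count = -2*planting_density + 27.
Solve -2*planting_density + 27 = 37: planting_density = (37 - 27) / -2 = -5.

planting_density = -5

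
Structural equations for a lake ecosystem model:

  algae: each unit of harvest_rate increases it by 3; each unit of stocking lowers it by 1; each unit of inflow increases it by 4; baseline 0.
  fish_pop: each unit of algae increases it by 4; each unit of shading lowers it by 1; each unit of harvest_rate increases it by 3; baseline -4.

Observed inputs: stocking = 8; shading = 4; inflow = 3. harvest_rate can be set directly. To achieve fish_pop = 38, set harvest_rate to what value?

harvest_rate = 2

Substituting into the algae equation gives algae = 3*harvest_rate + 4.
Substituting into the fish_pop equation gives fish_pop = 15*harvest_rate + 8.
Solve 15*harvest_rate + 8 = 38: harvest_rate = (38 - 8) / 15 = 2.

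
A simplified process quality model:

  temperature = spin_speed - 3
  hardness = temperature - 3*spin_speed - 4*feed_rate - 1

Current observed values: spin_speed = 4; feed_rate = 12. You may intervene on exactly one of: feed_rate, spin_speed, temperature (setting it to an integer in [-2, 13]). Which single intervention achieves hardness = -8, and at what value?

set feed_rate = -1

Intervening on feed_rate: with other inputs at their observed values, hardness = -4*feed_rate - 12. Solving for -8 gives feed_rate = -1, within [-2, 13].
Intervening on spin_speed: hardness = -2*spin_speed - 52. Reaching -8 requires spin_speed = -22, outside [-2, 13].
Intervening on temperature: hardness = temperature - 61. Reaching -8 requires temperature = 53, outside [-2, 13].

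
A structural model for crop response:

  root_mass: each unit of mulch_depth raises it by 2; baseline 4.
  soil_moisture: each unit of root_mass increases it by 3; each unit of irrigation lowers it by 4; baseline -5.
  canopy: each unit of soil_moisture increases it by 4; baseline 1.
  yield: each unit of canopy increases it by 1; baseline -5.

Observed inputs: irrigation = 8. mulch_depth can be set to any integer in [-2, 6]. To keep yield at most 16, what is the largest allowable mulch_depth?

mulch_depth = 5

Substituting into the soil_moisture equation gives soil_moisture = 6*mulch_depth - 25.
Substituting into the canopy equation gives canopy = 24*mulch_depth - 99.
Substituting into the yield equation gives yield = 24*mulch_depth - 104.
Require 24*mulch_depth - 104 ≤ 16, so mulch_depth ≤ 5.
The largest integer in [-2, 6] satisfying this is 5.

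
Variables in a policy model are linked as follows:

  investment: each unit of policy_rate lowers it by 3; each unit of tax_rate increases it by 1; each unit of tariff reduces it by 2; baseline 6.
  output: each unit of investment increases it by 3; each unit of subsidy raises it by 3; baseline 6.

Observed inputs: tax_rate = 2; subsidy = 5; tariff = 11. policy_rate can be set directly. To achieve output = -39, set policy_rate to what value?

policy_rate = 2

Substituting into the investment equation gives investment = -3*policy_rate - 14.
This gives output = -9*policy_rate - 21.
Solve -9*policy_rate - 21 = -39: policy_rate = (-39 + 21) / -9 = 2.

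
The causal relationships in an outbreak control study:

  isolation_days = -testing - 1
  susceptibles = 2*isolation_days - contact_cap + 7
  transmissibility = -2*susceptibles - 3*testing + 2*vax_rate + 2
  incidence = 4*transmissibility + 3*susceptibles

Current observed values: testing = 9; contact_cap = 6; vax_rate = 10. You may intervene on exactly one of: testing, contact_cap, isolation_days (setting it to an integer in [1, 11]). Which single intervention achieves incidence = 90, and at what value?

Intervening on testing: incidence = -2*testing + 93. Reaching 90 requires testing = 3/2, not an integer.
Intervening on contact_cap: with other inputs at their observed values, incidence = 5*contact_cap + 45. Solving for 90 gives contact_cap = 9, within [1, 11].
Intervening on isolation_days: incidence = -10*isolation_days - 25. Reaching 90 requires isolation_days = -23/2, not an integer.

set contact_cap = 9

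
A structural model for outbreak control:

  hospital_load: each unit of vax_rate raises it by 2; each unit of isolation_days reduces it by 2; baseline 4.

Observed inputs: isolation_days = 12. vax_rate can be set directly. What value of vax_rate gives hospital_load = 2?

vax_rate = 11

Substituting into the hospital_load equation gives hospital_load = 2*vax_rate - 20.
Solve 2*vax_rate - 20 = 2: vax_rate = (2 + 20) / 2 = 11.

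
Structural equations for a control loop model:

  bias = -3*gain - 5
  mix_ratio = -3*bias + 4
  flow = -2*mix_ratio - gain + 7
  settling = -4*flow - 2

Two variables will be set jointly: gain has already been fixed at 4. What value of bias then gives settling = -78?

With gain held at 4:
Intervening on bias fixes its value directly, overriding its dependence on gain.
Substituting into the flow equation gives flow = 6*bias - 5.
Substituting into the settling equation gives settling = -24*bias + 18.
Solve -24*bias + 18 = -78: bias = (-78 - 18) / -24 = 4.

bias = 4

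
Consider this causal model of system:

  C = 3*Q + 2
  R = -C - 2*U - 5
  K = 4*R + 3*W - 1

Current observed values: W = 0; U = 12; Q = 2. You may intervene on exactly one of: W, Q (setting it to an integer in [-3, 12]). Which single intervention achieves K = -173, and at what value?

set Q = 4

Intervening on W: K = 3*W - 149. Reaching -173 requires W = -8, outside [-3, 12].
Intervening on Q: with other inputs at their observed values, K = -12*Q - 125. Solving for -173 gives Q = 4, within [-3, 12].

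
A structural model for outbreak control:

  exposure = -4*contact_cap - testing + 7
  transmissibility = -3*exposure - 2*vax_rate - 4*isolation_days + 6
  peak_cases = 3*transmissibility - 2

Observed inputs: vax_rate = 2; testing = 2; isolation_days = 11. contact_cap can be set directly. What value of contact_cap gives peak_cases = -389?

Substituting into the exposure equation gives exposure = -4*contact_cap + 5.
So transmissibility = 12*contact_cap - 57.
Substituting into the peak_cases equation gives peak_cases = 36*contact_cap - 173.
Solve 36*contact_cap - 173 = -389: contact_cap = (-389 + 173) / 36 = -6.

contact_cap = -6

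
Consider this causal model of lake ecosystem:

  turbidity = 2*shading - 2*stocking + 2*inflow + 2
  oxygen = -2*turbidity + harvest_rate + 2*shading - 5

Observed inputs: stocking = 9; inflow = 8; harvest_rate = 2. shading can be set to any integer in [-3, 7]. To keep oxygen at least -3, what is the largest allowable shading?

shading = 0

Substituting into the turbidity equation gives turbidity = 2*shading.
Substituting into the oxygen equation gives oxygen = -2*shading - 3.
Require -2*shading - 3 ≥ -3, so shading ≤ 0.
The largest integer in [-3, 7] satisfying this is 0.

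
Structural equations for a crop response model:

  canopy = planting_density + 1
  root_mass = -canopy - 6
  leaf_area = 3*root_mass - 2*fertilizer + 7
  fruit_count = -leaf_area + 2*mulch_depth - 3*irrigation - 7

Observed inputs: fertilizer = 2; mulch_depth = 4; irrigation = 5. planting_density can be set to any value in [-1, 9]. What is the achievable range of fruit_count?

1 to 31

Substituting into the root_mass equation gives root_mass = -planting_density - 7.
leaf_area becomes -3*planting_density - 18.
This gives fruit_count = 3*planting_density + 4.
Linear in planting_density, so extremes are at the endpoints: planting_density = -1 gives fruit_count = 1; planting_density = 9 gives fruit_count = 31.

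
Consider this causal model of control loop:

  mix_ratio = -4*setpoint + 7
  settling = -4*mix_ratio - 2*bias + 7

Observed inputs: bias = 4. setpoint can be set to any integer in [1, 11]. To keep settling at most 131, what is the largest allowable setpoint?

setpoint = 10

Substituting into the settling equation gives settling = 16*setpoint - 29.
Require 16*setpoint - 29 ≤ 131, so setpoint ≤ 10.
The largest integer in [1, 11] satisfying this is 10.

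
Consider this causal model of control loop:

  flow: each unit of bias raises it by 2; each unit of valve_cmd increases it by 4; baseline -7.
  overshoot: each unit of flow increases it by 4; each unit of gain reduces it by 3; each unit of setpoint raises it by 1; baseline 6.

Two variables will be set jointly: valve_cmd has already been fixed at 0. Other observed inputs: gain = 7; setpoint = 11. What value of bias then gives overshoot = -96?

bias = -8

With valve_cmd held at 0:
Substituting into the flow equation gives flow = 2*bias - 7.
This gives overshoot = 8*bias - 32.
Solve 8*bias - 32 = -96: bias = (-96 + 32) / 8 = -8.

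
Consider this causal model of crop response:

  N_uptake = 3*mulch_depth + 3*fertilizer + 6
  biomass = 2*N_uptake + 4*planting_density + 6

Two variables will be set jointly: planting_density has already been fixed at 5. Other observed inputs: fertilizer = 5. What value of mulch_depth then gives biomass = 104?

mulch_depth = 6

With planting_density held at 5:
Substituting into the N_uptake equation gives N_uptake = 3*mulch_depth + 21.
Substituting into the biomass equation gives biomass = 6*mulch_depth + 68.
Solve 6*mulch_depth + 68 = 104: mulch_depth = (104 - 68) / 6 = 6.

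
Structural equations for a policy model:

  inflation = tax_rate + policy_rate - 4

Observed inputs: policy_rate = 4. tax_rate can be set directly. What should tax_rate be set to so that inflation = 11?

Substituting into the inflation equation gives inflation = tax_rate.
Solve tax_rate = 11: tax_rate = 11 / 1 = 11.

tax_rate = 11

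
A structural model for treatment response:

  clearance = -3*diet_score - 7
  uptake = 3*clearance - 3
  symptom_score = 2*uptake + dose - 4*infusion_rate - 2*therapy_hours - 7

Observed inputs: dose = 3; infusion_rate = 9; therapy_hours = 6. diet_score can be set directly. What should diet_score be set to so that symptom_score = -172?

Substituting into the uptake equation gives uptake = -9*diet_score - 24.
Substituting into the symptom_score equation gives symptom_score = -18*diet_score - 100.
Solve -18*diet_score - 100 = -172: diet_score = (-172 + 100) / -18 = 4.

diet_score = 4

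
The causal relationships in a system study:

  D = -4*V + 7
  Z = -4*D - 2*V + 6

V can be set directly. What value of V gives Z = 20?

V = 3

Substituting into the Z equation gives Z = 14*V - 22.
Solve 14*V - 22 = 20: V = (20 + 22) / 14 = 3.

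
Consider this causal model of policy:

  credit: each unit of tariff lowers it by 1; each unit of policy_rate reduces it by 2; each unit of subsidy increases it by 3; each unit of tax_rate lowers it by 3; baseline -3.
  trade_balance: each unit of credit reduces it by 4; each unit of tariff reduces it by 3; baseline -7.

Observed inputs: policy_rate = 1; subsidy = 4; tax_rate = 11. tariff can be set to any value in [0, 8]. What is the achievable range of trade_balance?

Substituting into the credit equation gives credit = -tariff - 26.
trade_balance becomes tariff + 97.
Linear in tariff, so extremes are at the endpoints: tariff = 0 gives trade_balance = 97; tariff = 8 gives trade_balance = 105.

97 to 105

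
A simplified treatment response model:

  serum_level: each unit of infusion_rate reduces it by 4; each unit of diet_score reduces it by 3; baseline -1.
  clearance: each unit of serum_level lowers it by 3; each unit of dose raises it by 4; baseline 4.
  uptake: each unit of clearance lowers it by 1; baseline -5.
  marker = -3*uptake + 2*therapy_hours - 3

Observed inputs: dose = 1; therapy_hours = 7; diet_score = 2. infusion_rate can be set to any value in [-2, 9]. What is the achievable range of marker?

41 to 437

Substituting into the serum_level equation gives serum_level = -4*infusion_rate - 7.
So clearance = 12*infusion_rate + 29.
uptake becomes -12*infusion_rate - 34.
This gives marker = 36*infusion_rate + 113.
Linear in infusion_rate, so extremes are at the endpoints: infusion_rate = -2 gives marker = 41; infusion_rate = 9 gives marker = 437.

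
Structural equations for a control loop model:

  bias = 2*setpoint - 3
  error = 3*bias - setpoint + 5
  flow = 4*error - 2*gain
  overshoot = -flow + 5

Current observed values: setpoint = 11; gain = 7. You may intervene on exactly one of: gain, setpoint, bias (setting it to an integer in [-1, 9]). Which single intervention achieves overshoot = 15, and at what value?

set setpoint = 1

Intervening on gain: overshoot = 2*gain - 199. Reaching 15 requires gain = 107, outside [-1, 9].
Intervening on setpoint: with other inputs at their observed values, overshoot = -20*setpoint + 35. Solving for 15 gives setpoint = 1, within [-1, 9].
Intervening on bias: overshoot = -12*bias + 43. Reaching 15 requires bias = 7/3, not an integer.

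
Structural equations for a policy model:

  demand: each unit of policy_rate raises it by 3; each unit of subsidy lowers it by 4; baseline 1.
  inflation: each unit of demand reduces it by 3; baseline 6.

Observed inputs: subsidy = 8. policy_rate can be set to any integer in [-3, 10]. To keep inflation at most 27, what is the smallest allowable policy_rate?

Substituting into the demand equation gives demand = 3*policy_rate - 31.
This gives inflation = -9*policy_rate + 99.
Require -9*policy_rate + 99 ≤ 27, so policy_rate ≥ 8.
The smallest integer in [-3, 10] satisfying this is 8.

policy_rate = 8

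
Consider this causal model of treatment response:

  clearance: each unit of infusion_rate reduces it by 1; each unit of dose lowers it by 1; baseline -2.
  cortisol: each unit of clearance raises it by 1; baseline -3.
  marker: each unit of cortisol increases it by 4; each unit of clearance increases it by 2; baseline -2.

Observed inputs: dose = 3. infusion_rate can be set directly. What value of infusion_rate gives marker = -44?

Substituting into the clearance equation gives clearance = -infusion_rate - 5.
Substituting into the cortisol equation gives cortisol = -infusion_rate - 8.
Substituting into the marker equation gives marker = -6*infusion_rate - 44.
Solve -6*infusion_rate - 44 = -44: infusion_rate = (-44 + 44) / -6 = 0.

infusion_rate = 0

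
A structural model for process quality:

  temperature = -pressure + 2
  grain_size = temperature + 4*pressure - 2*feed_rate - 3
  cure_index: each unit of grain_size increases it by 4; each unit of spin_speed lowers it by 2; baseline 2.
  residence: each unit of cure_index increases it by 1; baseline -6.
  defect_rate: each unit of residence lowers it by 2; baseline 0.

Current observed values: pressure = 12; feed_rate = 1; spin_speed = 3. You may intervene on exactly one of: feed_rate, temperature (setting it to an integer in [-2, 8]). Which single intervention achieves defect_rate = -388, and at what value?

set temperature = 8

Intervening on feed_rate: defect_rate = 16*feed_rate - 260. Reaching -388 requires feed_rate = -8, outside [-2, 8].
Intervening on temperature: with other inputs at their observed values, defect_rate = -8*temperature - 324. Solving for -388 gives temperature = 8, within [-2, 8].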